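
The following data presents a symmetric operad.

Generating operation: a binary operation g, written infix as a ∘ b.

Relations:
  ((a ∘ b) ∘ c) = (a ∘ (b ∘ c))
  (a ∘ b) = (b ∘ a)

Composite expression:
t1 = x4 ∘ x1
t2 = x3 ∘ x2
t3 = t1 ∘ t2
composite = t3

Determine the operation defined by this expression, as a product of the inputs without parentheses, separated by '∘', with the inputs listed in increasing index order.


x1 ∘ x2 ∘ x3 ∘ x4

With g associative and commutative, the x-input set is all that matters.
(x4 ∘ x1) flattens to x4 ∘ x1
(x3 ∘ x2) flattens to x3 ∘ x2
((x4 ∘ x1) ∘ (x3 ∘ x2)) flattens to x4 ∘ x1 ∘ x3 ∘ x2
sorting the factors by input index: x1 ∘ x2 ∘ x3 ∘ x4


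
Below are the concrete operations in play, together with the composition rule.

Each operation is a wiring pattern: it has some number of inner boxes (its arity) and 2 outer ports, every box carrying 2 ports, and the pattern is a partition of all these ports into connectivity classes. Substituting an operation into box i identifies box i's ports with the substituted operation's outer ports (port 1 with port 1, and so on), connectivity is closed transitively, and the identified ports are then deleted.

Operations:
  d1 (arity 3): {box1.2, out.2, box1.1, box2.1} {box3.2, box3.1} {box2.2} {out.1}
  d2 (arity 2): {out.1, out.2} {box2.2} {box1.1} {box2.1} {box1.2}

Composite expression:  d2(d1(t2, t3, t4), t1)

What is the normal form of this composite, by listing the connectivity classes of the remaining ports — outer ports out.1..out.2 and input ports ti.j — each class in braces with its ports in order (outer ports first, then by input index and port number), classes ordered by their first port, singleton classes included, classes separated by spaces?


{out.1, out.2} {t1.1} {t1.2} {t2.1, t2.2, t3.1} {t3.2} {t4.1, t4.2}


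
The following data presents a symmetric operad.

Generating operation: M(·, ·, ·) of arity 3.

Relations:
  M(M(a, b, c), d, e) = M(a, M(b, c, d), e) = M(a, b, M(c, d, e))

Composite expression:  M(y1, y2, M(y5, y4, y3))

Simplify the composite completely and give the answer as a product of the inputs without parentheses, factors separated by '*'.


The M-tree's shape is irrelevant; the y-reading-order decides.
M(y5, y4, y3) reduces to y5 * y4 * y3
M(y1, y2, M(y5, y4, y3)) reduces to y1 * y2 * y5 * y4 * y3

y1 * y2 * y5 * y4 * y3


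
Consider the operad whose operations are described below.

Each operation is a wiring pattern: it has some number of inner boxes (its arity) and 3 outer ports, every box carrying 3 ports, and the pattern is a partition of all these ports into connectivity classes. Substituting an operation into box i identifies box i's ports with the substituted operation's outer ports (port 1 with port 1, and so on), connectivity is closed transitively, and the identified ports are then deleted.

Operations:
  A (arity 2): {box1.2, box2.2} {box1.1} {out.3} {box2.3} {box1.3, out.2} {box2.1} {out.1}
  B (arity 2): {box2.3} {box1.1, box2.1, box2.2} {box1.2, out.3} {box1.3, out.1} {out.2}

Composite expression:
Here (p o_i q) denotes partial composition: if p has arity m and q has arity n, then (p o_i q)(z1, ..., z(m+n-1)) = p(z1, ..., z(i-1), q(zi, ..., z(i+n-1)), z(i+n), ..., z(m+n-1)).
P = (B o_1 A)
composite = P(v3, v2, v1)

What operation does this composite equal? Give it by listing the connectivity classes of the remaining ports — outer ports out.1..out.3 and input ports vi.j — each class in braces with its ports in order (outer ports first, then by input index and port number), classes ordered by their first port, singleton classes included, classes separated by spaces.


{out.1} {out.2} {out.3, v3.3} {v1.1, v1.2} {v1.3} {v2.1} {v2.2, v3.2} {v2.3} {v3.1}


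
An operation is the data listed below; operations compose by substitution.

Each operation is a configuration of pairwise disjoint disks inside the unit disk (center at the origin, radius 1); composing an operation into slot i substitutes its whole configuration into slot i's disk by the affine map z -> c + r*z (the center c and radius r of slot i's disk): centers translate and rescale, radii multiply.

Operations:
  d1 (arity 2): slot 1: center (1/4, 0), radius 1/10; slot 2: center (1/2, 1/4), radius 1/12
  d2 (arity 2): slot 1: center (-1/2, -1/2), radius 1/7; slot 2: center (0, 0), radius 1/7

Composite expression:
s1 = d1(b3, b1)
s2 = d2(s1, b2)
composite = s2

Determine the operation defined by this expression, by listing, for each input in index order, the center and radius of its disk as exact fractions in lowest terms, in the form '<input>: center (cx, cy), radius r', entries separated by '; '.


Below d2, radii multiply path by path; the b-disk centers shift.
for b3, the 2-step affine chain lands on center (-13/28, -1/2), radius 1/70
for b1, the 2-step affine chain lands on center (-3/7, -13/28), radius 1/84
for b2, the 1-step affine chain lands on center (0, 0), radius 1/7

b1: center (-3/7, -13/28), radius 1/84; b2: center (0, 0), radius 1/7; b3: center (-13/28, -1/2), radius 1/70


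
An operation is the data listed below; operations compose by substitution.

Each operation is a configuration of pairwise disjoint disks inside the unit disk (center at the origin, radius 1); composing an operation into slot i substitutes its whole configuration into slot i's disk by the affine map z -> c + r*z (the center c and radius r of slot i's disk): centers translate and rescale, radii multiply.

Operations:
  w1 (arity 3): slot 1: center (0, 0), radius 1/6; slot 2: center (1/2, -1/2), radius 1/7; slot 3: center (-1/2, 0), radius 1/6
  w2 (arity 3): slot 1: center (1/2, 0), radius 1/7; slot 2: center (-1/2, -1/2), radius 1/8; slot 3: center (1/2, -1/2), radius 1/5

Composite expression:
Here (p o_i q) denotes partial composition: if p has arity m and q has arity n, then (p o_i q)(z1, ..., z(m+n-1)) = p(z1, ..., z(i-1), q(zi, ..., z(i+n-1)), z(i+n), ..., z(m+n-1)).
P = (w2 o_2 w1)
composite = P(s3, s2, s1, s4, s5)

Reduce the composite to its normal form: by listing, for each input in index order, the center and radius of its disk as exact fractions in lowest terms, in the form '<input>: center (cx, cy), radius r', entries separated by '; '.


Affine substitution under w2: radii multiply and s-centers shift.
input s3: applying the 1 nested substitution gives center (1/2, 0), radius 1/7
input s2: applying the 2 nested substitutions gives center (-1/2, -1/2), radius 1/48
input s1: applying the 2 nested substitutions gives center (-7/16, -9/16), radius 1/56
input s4: applying the 2 nested substitutions gives center (-9/16, -1/2), radius 1/48
input s5: applying the 1 nested substitution gives center (1/2, -1/2), radius 1/5

s1: center (-7/16, -9/16), radius 1/56; s2: center (-1/2, -1/2), radius 1/48; s3: center (1/2, 0), radius 1/7; s4: center (-9/16, -1/2), radius 1/48; s5: center (1/2, -1/2), radius 1/5


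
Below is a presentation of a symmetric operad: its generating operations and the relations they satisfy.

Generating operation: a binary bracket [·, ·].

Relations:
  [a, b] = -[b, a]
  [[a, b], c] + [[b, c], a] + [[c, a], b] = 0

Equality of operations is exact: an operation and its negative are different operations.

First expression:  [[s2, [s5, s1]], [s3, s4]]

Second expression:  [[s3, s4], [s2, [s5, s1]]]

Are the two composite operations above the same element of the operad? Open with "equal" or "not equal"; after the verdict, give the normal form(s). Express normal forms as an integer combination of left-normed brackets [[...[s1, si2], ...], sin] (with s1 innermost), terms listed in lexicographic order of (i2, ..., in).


not equal: they reduce to [[[[s1, s5], s2], s3], s4] - [[[[s1, s5], s2], s4], s3] and -[[[[s1, s5], s2], s3], s4] + [[[[s1, s5], s2], s4], s3]

In normal form, the first expression is [[[[s1, s5], s2], s3], s4] - [[[[s1, s5], s2], s4], s3]
In normal form, the second expression is -[[[[s1, s5], s2], s3], s4] + [[[[s1, s5], s2], s4], s3]
Different reductions; not equal.


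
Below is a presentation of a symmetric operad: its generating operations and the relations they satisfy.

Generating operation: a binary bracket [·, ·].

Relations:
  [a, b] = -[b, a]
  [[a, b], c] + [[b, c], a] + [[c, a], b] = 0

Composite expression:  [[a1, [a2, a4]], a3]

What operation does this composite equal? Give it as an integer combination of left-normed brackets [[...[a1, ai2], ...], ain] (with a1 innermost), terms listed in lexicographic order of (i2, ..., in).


[[[a1, a2], a4], a3] - [[[a1, a4], a2], a3]

A multilinear Lie element is pinned by a1-initial words (a1 innermost).
Composite bracket: [[a1, [a2, a4]], a3]
Full expansion: 8 signed words from ab - ba (2^3 = 8).
Words beginning with a1 determine it all:
  the word a1a2a4a3 carries sign +1 and contributes +[[[a1, a2], a4], a3]
  the word a1a4a2a3 carries sign -1 and contributes -[[[a1, a4], a2], a3]


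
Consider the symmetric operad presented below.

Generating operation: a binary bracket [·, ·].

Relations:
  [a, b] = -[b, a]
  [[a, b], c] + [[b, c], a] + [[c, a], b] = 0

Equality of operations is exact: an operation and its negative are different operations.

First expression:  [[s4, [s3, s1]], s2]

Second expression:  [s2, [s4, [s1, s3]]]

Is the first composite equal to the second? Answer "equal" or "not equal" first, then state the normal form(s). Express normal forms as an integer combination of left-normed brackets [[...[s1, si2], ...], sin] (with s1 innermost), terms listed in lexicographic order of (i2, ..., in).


equal: each reduces to [[[s1, s3], s4], s2]

Reducing the first expression gives [[[s1, s3], s4], s2]
Reducing the second expression gives [[[s1, s3], s4], s2]
Identical normal forms: equal.


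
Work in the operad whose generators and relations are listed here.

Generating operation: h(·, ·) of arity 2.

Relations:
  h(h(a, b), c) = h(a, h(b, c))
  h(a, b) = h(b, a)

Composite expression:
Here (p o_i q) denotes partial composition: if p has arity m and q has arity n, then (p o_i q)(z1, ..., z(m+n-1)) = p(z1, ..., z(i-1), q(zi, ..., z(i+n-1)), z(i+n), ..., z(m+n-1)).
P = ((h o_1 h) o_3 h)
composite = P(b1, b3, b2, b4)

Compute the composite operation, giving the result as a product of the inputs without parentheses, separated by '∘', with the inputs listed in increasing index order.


b1 ∘ b2 ∘ b3 ∘ b4

Any arrangement under h is one operation, so sort the b-inputs.
h(b1, b3) flattens to b1 ∘ b3
h(b2, b4) flattens to b2 ∘ b4
h(h(b1, b3), h(b2, b4)) flattens to b1 ∘ b3 ∘ b2 ∘ b4
rearranged into index order: b1 ∘ b2 ∘ b3 ∘ b4


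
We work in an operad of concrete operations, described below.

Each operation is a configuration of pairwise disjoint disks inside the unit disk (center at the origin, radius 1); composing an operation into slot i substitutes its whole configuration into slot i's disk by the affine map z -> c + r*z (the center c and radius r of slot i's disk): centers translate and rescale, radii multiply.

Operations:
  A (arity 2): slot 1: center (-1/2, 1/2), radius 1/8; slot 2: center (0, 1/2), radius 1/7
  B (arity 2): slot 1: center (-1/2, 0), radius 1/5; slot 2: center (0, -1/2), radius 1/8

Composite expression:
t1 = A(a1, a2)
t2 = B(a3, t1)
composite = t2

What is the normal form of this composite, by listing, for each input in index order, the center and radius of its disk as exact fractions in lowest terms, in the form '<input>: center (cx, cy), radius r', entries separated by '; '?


Below B, radii multiply path by path; the a-disk centers shift.
input a3: applying the 1 nested substitution gives center (-1/2, 0), radius 1/5
input a1: applying the 2 nested substitutions gives center (-1/16, -7/16), radius 1/64
input a2: applying the 2 nested substitutions gives center (0, -7/16), radius 1/56

a1: center (-1/16, -7/16), radius 1/64; a2: center (0, -7/16), radius 1/56; a3: center (-1/2, 0), radius 1/5


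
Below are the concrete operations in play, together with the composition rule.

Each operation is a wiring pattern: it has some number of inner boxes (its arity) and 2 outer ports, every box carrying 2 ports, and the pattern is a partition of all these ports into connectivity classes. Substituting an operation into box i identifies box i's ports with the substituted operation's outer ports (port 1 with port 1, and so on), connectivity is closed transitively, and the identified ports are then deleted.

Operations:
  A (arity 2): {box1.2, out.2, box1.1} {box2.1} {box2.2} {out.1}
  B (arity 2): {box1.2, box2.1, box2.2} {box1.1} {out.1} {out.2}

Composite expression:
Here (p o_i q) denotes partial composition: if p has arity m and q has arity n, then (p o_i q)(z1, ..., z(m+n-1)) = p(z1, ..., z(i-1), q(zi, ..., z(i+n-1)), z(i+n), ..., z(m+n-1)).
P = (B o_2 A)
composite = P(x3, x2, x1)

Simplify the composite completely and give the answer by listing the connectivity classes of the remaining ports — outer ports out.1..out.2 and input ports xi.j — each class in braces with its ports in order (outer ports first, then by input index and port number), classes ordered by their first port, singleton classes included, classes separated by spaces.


{out.1} {out.2} {x1.1} {x1.2} {x2.1, x2.2, x3.2} {x3.1}

After gluing at B, chains via deleted ports link the x-ports.
A over (x2, x1) gives {out.1} {out.2, x2.1, x2.2} {x1.1} {x1.2}, out.j being that stage's outer ports
B over (x3, x2, x1) gives {out.1} {out.2} {x1.1} {x1.2} {x2.1, x2.2, x3.2} {x3.1}, out.j being that stage's outer ports


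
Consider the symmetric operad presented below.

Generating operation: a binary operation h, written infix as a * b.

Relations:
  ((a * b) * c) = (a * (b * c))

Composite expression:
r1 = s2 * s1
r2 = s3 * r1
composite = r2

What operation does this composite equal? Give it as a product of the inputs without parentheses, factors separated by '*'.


Key point: h is associative — brackets drop, the s-order remains.
(s2 * s1) flattens to s2 * s1
(s3 * (s2 * s1)) flattens to s3 * s2 * s1

s3 * s2 * s1


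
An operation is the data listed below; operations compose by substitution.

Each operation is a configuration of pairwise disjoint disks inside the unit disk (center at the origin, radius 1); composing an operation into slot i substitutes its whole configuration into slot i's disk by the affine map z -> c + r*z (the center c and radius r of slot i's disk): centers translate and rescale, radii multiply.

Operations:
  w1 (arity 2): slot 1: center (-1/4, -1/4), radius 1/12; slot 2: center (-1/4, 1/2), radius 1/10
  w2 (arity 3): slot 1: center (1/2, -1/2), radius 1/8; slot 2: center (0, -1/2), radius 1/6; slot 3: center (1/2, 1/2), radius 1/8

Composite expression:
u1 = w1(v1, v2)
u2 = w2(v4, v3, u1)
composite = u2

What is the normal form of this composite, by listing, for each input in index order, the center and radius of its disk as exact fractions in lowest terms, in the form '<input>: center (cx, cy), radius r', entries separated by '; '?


v1: center (15/32, 15/32), radius 1/96; v2: center (15/32, 9/16), radius 1/80; v3: center (0, -1/2), radius 1/6; v4: center (1/2, -1/2), radius 1/8

Each v-disk chains the slot maps above it in w2; radii multiply.
v4 passes through 1 substitution, ending at center (1/2, -1/2), radius 1/8
v3 passes through 1 substitution, ending at center (0, -1/2), radius 1/6
v1 passes through 2 substitutions, ending at center (15/32, 15/32), radius 1/96
v2 passes through 2 substitutions, ending at center (15/32, 9/16), radius 1/80


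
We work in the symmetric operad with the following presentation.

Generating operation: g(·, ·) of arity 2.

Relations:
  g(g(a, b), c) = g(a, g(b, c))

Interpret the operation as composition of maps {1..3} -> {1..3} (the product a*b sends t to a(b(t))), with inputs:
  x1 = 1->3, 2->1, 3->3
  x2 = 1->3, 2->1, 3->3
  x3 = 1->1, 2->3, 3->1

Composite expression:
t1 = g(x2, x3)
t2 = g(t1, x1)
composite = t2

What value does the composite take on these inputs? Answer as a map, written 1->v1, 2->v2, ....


g(x2, x3) = 1->3, 2->3, 3->3
g(g(x2, x3), x1) = 1->3, 2->3, 3->3

1->3, 2->3, 3->3


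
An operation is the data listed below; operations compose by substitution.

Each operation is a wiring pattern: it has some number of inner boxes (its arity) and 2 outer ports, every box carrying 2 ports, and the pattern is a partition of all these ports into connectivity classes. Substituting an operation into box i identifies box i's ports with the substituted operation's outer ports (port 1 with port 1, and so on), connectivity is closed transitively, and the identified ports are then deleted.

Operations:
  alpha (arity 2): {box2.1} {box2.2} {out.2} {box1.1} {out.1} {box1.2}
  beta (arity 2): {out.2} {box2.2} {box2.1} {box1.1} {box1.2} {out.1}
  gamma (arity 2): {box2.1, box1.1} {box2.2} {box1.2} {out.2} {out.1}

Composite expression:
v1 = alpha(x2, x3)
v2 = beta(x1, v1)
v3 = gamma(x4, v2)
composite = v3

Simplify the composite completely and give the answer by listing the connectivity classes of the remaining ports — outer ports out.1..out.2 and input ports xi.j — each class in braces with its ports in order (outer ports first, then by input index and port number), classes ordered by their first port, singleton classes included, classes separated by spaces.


Connectivity passes through glued gamma-boundaries; trace each wire chain.
after alpha, the pattern on (x2, x3) reads {out.1} {out.2} {x2.1} {x2.2} {x3.1} {x3.2} (out.j = its outer ports)
after beta, the pattern on (x1, x2, x3) reads {out.1} {out.2} {x1.1} {x1.2} {x2.1} {x2.2} {x3.1} {x3.2} (out.j = its outer ports)
after gamma, the pattern on (x4, x1, x2, x3) reads {out.1} {out.2} {x1.1} {x1.2} {x2.1} {x2.2} {x3.1} {x3.2} {x4.1} {x4.2} (out.j = its outer ports)

{out.1} {out.2} {x1.1} {x1.2} {x2.1} {x2.2} {x3.1} {x3.2} {x4.1} {x4.2}


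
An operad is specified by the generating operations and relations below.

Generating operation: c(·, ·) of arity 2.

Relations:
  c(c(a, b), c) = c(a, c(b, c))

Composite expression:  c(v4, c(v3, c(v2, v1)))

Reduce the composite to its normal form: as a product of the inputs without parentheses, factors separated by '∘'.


Under associativity of c, the answer is the v's in reading order.
c(v2, v1) reduces to v2 ∘ v1
c(v3, c(v2, v1)) reduces to v3 ∘ v2 ∘ v1
c(v4, c(v3, c(v2, v1))) reduces to v4 ∘ v3 ∘ v2 ∘ v1

v4 ∘ v3 ∘ v2 ∘ v1


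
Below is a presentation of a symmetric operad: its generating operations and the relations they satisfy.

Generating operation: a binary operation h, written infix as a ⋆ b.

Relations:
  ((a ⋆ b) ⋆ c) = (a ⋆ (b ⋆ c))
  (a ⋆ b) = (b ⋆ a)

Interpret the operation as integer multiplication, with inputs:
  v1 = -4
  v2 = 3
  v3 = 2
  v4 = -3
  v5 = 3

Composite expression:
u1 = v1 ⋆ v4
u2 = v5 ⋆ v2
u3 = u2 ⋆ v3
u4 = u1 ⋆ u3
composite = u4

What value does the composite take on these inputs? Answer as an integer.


(v1 ⋆ v4) = 12
(v5 ⋆ v2) = 9
((v5 ⋆ v2) ⋆ v3) = 18
((v1 ⋆ v4) ⋆ ((v5 ⋆ v2) ⋆ v3)) = 216

216


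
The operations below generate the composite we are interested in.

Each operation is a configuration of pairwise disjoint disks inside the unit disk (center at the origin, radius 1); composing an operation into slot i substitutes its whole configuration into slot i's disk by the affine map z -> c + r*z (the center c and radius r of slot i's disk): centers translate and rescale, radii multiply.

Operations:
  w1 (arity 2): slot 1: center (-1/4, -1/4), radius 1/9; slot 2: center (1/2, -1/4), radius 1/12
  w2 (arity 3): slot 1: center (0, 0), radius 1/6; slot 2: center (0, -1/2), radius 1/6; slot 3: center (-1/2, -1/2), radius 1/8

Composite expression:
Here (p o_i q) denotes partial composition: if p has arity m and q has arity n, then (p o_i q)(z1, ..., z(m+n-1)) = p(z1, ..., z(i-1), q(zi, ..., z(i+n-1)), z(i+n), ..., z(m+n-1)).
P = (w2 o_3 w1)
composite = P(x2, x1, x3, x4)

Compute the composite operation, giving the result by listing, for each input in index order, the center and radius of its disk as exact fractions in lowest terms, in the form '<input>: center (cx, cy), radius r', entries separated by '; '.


x1: center (0, -1/2), radius 1/6; x2: center (0, 0), radius 1/6; x3: center (-17/32, -17/32), radius 1/72; x4: center (-7/16, -17/32), radius 1/96

Each x-disk chains the slot maps above it in w2; radii multiply.
x2: after 1 affine step, its disk has center (0, 0), radius 1/6
x1: after 1 affine step, its disk has center (0, -1/2), radius 1/6
x3: after 2 affine steps, its disk has center (-17/32, -17/32), radius 1/72
x4: after 2 affine steps, its disk has center (-7/16, -17/32), radius 1/96


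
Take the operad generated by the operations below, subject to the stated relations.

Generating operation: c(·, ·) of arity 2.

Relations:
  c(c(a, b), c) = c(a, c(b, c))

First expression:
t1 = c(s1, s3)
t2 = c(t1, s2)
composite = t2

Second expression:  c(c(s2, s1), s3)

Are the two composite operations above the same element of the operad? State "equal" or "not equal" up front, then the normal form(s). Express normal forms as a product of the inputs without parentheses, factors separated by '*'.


not equal; the first gives s1 * s3 * s2 and the second s2 * s1 * s3

The first expression reduces to s1 * s3 * s2
The second expression reduces to s2 * s1 * s3
Distinct normal forms: not equal.


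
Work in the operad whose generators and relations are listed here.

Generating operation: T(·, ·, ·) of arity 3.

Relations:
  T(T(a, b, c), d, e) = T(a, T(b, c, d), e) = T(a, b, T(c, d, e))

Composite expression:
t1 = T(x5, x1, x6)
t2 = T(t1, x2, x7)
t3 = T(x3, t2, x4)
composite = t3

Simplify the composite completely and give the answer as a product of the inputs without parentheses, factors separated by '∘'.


Key point: T is associative — brackets drop, the x-order remains.
T(x5, x1, x6) flattens to x5 ∘ x1 ∘ x6
T(T(x5, x1, x6), x2, x7) flattens to x5 ∘ x1 ∘ x6 ∘ x2 ∘ x7
T(x3, T(T(x5, x1, x6), x2, x7), x4) flattens to x3 ∘ x5 ∘ x1 ∘ x6 ∘ x2 ∘ x7 ∘ x4

x3 ∘ x5 ∘ x1 ∘ x6 ∘ x2 ∘ x7 ∘ x4


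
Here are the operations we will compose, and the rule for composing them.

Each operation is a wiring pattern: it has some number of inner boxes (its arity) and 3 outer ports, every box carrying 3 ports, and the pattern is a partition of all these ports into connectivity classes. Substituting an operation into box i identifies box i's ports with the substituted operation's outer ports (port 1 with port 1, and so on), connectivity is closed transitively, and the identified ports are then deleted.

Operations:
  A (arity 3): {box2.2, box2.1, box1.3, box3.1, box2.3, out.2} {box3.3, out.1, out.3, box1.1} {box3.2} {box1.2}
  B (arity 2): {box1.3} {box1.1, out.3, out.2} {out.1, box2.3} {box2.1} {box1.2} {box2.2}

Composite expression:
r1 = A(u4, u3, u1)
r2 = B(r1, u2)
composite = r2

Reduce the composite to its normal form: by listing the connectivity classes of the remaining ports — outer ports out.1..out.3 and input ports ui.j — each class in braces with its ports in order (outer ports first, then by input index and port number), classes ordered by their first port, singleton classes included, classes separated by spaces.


Treat the ports identified at B as solder joints: merge, then drop.
composing A on (u4, u3, u1), with out.j its own outer ports: {out.1, out.3, u1.3, u4.1} {out.2, u1.1, u3.1, u3.2, u3.3, u4.3} {u1.2} {u4.2}
composing B on (u4, u3, u1, u2), with out.j its own outer ports: {out.1, u2.3} {out.2, out.3, u1.3, u4.1} {u1.1, u3.1, u3.2, u3.3, u4.3} {u1.2} {u2.1} {u2.2} {u4.2}

{out.1, u2.3} {out.2, out.3, u1.3, u4.1} {u1.1, u3.1, u3.2, u3.3, u4.3} {u1.2} {u2.1} {u2.2} {u4.2}


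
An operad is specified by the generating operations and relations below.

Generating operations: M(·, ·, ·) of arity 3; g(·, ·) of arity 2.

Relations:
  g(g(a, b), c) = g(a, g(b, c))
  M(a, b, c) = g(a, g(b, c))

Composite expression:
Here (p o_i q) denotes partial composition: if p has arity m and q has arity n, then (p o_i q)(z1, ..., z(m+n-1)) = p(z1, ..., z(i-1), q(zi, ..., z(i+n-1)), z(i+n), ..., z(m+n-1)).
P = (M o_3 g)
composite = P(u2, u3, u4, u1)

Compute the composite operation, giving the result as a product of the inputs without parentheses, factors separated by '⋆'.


u2 ⋆ u3 ⋆ u4 ⋆ u1

Associativity of M dissolves the nesting; only the u-input order survives.
g(u4, u1) linearizes to u4 ⋆ u1
M(u2, u3, g(u4, u1)) linearizes to u2 ⋆ u3 ⋆ u4 ⋆ u1


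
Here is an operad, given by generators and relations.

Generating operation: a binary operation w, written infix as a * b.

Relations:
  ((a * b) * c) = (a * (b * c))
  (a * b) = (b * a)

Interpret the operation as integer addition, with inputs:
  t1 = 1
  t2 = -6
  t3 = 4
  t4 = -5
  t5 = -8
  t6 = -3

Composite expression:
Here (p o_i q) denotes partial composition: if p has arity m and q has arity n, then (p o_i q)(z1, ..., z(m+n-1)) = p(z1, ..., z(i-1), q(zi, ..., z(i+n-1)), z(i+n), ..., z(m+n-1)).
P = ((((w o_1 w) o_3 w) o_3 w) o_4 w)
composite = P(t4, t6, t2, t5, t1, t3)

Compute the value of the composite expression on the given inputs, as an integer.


-17

(t4 * t6) = -8
(t5 * t1) = -7
(t2 * (t5 * t1)) = -13
((t2 * (t5 * t1)) * t3) = -9
((t4 * t6) * ((t2 * (t5 * t1)) * t3)) = -17


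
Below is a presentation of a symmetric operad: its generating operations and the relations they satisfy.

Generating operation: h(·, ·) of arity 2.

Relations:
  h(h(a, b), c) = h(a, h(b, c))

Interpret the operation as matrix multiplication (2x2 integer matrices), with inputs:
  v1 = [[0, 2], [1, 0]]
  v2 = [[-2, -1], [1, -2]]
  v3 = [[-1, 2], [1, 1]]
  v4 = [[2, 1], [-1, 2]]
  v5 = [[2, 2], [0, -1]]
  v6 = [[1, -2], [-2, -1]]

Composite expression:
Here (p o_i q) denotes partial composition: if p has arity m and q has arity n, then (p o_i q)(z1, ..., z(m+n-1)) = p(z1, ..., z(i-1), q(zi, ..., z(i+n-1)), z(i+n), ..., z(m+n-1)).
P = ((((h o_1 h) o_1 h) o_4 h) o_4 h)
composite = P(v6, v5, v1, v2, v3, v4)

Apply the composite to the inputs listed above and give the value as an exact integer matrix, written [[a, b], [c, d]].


h(v6, v5) = [[2, 4], [-4, -3]]
h(h(v6, v5), v1) = [[4, 4], [-3, -8]]
h(v2, v3) = [[1, -5], [-3, 0]]
h(h(v2, v3), v4) = [[7, -9], [-6, -3]]
h(h(h(v6, v5), v1), h(h(v2, v3), v4)) = [[4, -48], [27, 51]]

[[4, -48], [27, 51]]


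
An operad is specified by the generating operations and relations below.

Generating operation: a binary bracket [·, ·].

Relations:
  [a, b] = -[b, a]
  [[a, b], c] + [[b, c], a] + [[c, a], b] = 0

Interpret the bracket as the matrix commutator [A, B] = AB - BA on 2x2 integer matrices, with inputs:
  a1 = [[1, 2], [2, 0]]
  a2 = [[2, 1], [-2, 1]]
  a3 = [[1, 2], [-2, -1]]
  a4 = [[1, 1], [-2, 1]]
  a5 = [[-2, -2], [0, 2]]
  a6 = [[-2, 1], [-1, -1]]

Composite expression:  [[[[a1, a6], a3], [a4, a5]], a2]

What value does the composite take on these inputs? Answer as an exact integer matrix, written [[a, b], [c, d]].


[[208, 0], [-208, -208]]

[a1, a6] = [[-4, 3], [-1, 4]]
[[a1, a6], a3] = [[-4, -22], [-18, 4]]
[a4, a5] = [[-4, 4], [8, 4]]
[[[a1, a6], a3], [a4, a5]] = [[-104, -208], [208, 104]]
[[[[a1, a6], a3], [a4, a5]], a2] = [[208, 0], [-208, -208]]


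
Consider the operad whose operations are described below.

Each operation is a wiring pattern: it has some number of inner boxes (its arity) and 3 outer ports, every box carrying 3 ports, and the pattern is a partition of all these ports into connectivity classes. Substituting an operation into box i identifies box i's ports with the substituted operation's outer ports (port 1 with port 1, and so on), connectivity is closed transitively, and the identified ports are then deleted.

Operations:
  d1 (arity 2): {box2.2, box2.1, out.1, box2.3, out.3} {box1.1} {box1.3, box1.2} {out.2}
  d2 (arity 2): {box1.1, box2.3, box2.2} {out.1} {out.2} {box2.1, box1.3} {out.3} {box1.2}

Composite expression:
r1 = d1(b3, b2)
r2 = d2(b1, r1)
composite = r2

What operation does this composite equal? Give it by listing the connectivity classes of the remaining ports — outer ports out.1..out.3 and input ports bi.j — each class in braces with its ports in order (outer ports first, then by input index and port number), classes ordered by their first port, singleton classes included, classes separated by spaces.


Treat the ports identified at d2 as solder joints: merge, then drop.
after d1, the pattern on (b3, b2) reads {out.1, out.3, b2.1, b2.2, b2.3} {out.2} {b3.1} {b3.2, b3.3} (out.j = its outer ports)
after d2, the pattern on (b1, b3, b2) reads {out.1} {out.2} {out.3} {b1.1, b1.3, b2.1, b2.2, b2.3} {b1.2} {b3.1} {b3.2, b3.3} (out.j = its outer ports)

{out.1} {out.2} {out.3} {b1.1, b1.3, b2.1, b2.2, b2.3} {b1.2} {b3.1} {b3.2, b3.3}


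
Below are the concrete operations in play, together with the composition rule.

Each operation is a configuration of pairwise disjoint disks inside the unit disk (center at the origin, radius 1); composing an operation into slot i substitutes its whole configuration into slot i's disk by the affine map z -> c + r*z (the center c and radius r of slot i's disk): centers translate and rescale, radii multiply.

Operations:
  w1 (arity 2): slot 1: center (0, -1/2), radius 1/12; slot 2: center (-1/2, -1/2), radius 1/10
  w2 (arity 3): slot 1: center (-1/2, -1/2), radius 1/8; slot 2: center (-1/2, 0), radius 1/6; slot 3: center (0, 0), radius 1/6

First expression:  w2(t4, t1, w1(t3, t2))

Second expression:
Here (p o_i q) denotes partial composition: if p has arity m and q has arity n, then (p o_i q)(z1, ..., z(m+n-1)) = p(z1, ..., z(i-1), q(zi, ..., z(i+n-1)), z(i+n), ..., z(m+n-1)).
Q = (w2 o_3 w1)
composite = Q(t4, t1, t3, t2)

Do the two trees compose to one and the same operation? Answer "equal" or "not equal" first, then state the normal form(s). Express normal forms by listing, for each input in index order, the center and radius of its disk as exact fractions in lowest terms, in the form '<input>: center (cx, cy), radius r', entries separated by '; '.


equal; the common form is t1: center (-1/2, 0), radius 1/6; t2: center (-1/12, -1/12), radius 1/60; t3: center (0, -1/12), radius 1/72; t4: center (-1/2, -1/2), radius 1/8

The first expression, normalized: t1: center (-1/2, 0), radius 1/6; t2: center (-1/12, -1/12), radius 1/60; t3: center (0, -1/12), radius 1/72; t4: center (-1/2, -1/2), radius 1/8
The second expression, normalized: t1: center (-1/2, 0), radius 1/6; t2: center (-1/12, -1/12), radius 1/60; t3: center (0, -1/12), radius 1/72; t4: center (-1/2, -1/2), radius 1/8
Same normal form: equal.


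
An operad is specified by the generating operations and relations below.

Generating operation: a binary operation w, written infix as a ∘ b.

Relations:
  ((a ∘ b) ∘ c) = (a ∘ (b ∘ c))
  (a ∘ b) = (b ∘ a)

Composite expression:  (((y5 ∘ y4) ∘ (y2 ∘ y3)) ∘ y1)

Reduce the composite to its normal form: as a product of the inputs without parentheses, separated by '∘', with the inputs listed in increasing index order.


Shape and order are irrelevant to w; the y-input set decides.
(y5 ∘ y4) flattens to y5 ∘ y4
(y2 ∘ y3) flattens to y2 ∘ y3
((y5 ∘ y4) ∘ (y2 ∘ y3)) flattens to y5 ∘ y4 ∘ y2 ∘ y3
(((y5 ∘ y4) ∘ (y2 ∘ y3)) ∘ y1) flattens to y5 ∘ y4 ∘ y2 ∘ y3 ∘ y1
putting the inputs in ascending order: y1 ∘ y2 ∘ y3 ∘ y4 ∘ y5

y1 ∘ y2 ∘ y3 ∘ y4 ∘ y5


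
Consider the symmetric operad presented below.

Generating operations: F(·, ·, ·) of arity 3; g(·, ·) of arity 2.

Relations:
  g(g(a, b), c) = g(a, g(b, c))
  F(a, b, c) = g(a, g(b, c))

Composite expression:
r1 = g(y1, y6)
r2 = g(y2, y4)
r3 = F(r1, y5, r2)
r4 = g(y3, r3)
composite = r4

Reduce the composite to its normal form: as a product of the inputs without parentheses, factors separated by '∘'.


y3 ∘ y1 ∘ y6 ∘ y5 ∘ y2 ∘ y4


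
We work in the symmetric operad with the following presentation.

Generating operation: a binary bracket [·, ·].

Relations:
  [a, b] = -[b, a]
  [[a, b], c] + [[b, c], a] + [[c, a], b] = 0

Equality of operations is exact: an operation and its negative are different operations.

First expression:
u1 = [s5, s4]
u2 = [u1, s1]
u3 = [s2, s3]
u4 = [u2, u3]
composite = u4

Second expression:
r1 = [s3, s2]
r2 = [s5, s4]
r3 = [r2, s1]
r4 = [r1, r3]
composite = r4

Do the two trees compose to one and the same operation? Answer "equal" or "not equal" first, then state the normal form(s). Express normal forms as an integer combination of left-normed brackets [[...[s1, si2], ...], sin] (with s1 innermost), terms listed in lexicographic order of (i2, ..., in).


equal: each reduces to [[[[s1, s4], s5], s2], s3] - [[[[s1, s4], s5], s3], s2] - [[[[s1, s5], s4], s2], s3] + [[[[s1, s5], s4], s3], s2]

Reducing the first expression gives [[[[s1, s4], s5], s2], s3] - [[[[s1, s4], s5], s3], s2] - [[[[s1, s5], s4], s2], s3] + [[[[s1, s5], s4], s3], s2]
Reducing the second expression gives [[[[s1, s4], s5], s2], s3] - [[[[s1, s4], s5], s3], s2] - [[[[s1, s5], s4], s2], s3] + [[[[s1, s5], s4], s3], s2]
The normal forms match — equal.


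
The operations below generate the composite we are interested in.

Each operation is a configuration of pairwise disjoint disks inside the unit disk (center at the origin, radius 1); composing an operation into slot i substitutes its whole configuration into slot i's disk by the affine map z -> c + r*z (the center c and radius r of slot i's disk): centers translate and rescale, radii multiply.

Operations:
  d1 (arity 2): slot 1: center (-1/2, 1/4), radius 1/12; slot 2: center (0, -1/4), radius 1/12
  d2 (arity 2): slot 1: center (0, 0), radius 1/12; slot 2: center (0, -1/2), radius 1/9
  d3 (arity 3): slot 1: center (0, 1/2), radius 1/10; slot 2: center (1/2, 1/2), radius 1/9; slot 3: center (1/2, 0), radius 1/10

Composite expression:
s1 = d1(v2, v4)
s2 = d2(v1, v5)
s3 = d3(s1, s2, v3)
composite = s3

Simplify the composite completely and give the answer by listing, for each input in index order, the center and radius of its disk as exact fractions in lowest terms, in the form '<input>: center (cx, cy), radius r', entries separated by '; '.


v1: center (1/2, 1/2), radius 1/108; v2: center (-1/20, 21/40), radius 1/120; v3: center (1/2, 0), radius 1/10; v4: center (0, 19/40), radius 1/120; v5: center (1/2, 4/9), radius 1/81

Each v-disk chains the slot maps above it in d3; radii multiply.
for v2, the 2-step affine chain lands on center (-1/20, 21/40), radius 1/120
for v4, the 2-step affine chain lands on center (0, 19/40), radius 1/120
for v1, the 2-step affine chain lands on center (1/2, 1/2), radius 1/108
for v5, the 2-step affine chain lands on center (1/2, 4/9), radius 1/81
for v3, the 1-step affine chain lands on center (1/2, 0), radius 1/10


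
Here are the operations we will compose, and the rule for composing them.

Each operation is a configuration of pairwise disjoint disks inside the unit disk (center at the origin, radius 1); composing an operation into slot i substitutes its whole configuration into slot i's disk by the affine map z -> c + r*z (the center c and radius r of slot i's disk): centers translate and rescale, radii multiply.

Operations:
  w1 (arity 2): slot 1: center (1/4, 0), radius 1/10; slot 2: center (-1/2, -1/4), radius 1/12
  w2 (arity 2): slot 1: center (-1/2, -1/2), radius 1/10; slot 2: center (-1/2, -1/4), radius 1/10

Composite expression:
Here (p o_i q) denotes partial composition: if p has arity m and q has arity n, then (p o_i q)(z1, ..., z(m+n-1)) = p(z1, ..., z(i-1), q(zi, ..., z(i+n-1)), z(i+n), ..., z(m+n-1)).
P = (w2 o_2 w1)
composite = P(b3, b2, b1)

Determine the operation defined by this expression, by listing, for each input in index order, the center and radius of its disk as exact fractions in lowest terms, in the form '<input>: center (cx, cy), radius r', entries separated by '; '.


Follow each b-input down from w2: c' goes to c + r*c', radius to r*r'.
b3 passes through 1 substitution, ending at center (-1/2, -1/2), radius 1/10
b2 passes through 2 substitutions, ending at center (-19/40, -1/4), radius 1/100
b1 passes through 2 substitutions, ending at center (-11/20, -11/40), radius 1/120

b1: center (-11/20, -11/40), radius 1/120; b2: center (-19/40, -1/4), radius 1/100; b3: center (-1/2, -1/2), radius 1/10


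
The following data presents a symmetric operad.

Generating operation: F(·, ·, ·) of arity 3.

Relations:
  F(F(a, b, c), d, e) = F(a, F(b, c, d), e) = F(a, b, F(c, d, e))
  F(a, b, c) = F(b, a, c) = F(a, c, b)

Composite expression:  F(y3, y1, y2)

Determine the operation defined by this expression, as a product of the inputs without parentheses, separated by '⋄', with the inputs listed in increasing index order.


y1 ⋄ y2 ⋄ y3

Shape and order are irrelevant to F; the y-input set decides.
F(y3, y1, y2) collapses to y3 ⋄ y1 ⋄ y2
rearranged into index order: y1 ⋄ y2 ⋄ y3


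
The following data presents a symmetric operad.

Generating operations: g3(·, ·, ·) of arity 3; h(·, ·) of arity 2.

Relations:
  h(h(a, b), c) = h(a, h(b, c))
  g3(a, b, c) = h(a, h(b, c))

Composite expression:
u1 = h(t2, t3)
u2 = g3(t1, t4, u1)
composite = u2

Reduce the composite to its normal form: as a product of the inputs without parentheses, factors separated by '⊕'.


t1 ⊕ t4 ⊕ t2 ⊕ t3

The g3-tree's shape is irrelevant; the t-reading-order decides.
h(t2, t3) linearizes to t2 ⊕ t3
g3(t1, t4, h(t2, t3)) linearizes to t1 ⊕ t4 ⊕ t2 ⊕ t3


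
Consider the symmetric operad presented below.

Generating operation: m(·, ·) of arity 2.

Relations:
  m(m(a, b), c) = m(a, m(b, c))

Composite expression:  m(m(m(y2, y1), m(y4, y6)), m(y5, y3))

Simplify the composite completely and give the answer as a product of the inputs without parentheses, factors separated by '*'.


Key point: m is associative — brackets drop, the y-order remains.
m(y2, y1) linearizes to y2 * y1
m(y4, y6) linearizes to y4 * y6
m(m(y2, y1), m(y4, y6)) linearizes to y2 * y1 * y4 * y6
m(y5, y3) linearizes to y5 * y3
m(m(m(y2, y1), m(y4, y6)), m(y5, y3)) linearizes to y2 * y1 * y4 * y6 * y5 * y3

y2 * y1 * y4 * y6 * y5 * y3


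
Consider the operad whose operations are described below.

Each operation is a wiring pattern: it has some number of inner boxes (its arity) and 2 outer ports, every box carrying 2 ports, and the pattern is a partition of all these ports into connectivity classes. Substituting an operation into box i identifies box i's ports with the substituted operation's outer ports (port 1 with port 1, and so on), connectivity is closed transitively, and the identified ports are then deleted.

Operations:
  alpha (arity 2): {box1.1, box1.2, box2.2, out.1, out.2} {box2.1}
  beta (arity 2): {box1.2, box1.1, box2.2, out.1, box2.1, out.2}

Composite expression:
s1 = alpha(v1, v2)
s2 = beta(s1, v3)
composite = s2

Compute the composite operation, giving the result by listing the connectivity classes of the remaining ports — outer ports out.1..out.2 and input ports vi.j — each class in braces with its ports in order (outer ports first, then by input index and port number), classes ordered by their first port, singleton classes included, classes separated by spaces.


Reachability decides: close wires over beta-identified ports.
through alpha, on inputs (v1, v2): {out.1, out.2, v1.1, v1.2, v2.2} {v2.1} (out.j = stage outer ports)
through beta, on inputs (v1, v2, v3): {out.1, out.2, v1.1, v1.2, v2.2, v3.1, v3.2} {v2.1} (out.j = stage outer ports)

{out.1, out.2, v1.1, v1.2, v2.2, v3.1, v3.2} {v2.1}


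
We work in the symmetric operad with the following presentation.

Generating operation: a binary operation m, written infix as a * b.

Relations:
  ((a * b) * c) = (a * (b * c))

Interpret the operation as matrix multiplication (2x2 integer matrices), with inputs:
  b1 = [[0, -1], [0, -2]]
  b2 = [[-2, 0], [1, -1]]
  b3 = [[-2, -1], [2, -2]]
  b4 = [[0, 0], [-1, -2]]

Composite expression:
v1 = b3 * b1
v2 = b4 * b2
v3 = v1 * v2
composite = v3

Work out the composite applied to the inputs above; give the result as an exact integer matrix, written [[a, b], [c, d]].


(b3 * b1) = [[0, 4], [0, 2]]
(b4 * b2) = [[0, 0], [0, 2]]
((b3 * b1) * (b4 * b2)) = [[0, 8], [0, 4]]

[[0, 8], [0, 4]]
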